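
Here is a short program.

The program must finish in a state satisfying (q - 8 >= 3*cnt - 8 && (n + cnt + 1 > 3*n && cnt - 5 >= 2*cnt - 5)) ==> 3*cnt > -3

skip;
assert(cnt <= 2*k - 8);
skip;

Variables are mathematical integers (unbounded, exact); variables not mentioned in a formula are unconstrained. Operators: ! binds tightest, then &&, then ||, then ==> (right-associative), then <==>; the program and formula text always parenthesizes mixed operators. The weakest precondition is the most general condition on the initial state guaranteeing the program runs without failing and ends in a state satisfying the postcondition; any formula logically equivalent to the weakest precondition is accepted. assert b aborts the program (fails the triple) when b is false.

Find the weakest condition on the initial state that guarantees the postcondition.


Working backward. After the program, the postcondition (q - 8 >= 3*cnt - 8 && (n + cnt + 1 > 3*n && cnt - 5 >= 2*cnt - 5)) ==> 3*cnt > -3 must hold; in canonical form it is (q >= 3*cnt && cnt > 2*n - 1 && cnt <= 0) ==> 3*cnt > -3.
Before skip: (q >= 3*cnt && cnt > 2*n - 1 && cnt <= 0) ==> 3*cnt > -3
Before assert cnt <= 2*k - 8: cnt <= 2*k - 8 && ((q >= 3*cnt && cnt > 2*n - 1 && cnt <= 0) ==> 3*cnt > -3)
Before skip: cnt <= 2*k - 8 && ((q >= 3*cnt && cnt > 2*n - 1 && cnt <= 0) ==> 3*cnt > -3)
Answer: WP = cnt <= 2*k - 8 && ((q >= 3*cnt && cnt > 2*n - 1 && cnt <= 0) ==> 3*cnt > -3)


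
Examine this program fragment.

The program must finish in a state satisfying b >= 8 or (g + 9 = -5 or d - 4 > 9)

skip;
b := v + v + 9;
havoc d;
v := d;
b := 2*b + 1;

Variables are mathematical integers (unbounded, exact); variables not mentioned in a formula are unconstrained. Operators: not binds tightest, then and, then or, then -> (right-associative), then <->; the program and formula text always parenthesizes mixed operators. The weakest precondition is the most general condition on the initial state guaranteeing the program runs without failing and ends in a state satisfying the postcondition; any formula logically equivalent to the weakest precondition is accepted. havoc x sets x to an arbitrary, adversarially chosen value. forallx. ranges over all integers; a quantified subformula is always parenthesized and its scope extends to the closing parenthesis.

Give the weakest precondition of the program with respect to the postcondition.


Working backward. After the program, the postcondition b >= 8 or (g + 9 = -5 or d - 4 > 9) must hold; in canonical form it is b >= 8 or g = -14 or d > 13.
Before b := 2*b + 1: 2*b >= 7 or g = -14 or d > 13
Before v := d: 2*b >= 7 or g = -14 or d > 13
Before havoc d: forall d_1. (2*b >= 7 or g = -14 or d_1 > 13)
Before b := v + v + 9: forall d_1. (4*v >= -11 or g = -14 or d_1 > 13)
Before skip: forall d_1. (4*v >= -11 or g = -14 or d_1 > 13)
Answer: WP = forall d_1. (4*v >= -11 or g = -14 or d_1 > 13)


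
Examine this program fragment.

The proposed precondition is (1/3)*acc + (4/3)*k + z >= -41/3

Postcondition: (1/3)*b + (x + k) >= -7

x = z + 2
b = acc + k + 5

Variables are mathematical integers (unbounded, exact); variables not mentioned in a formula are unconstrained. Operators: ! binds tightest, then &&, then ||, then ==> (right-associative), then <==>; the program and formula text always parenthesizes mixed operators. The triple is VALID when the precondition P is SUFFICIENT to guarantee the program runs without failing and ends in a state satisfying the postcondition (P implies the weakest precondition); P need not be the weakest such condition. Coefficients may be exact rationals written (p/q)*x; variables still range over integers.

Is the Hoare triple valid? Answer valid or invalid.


Working backward. After the program, the postcondition (1/3)*b + (x + k) >= -7 must hold; in canonical form it is (1/3)*b + k + x >= -7.
Before b := acc + k + 5: (1/3)*acc + (4/3)*k + x >= -26/3
Before x := z + 2: (1/3)*acc + (4/3)*k + z >= -32/3
The weakest precondition is (1/3)*acc + (4/3)*k + z >= -32/3.
Check whether (1/3)*acc + (4/3)*k + z >= -41/3 implies it.
Countermodel: at the initial state acc = 0, k = 0, z = -11, the precondition holds but the weakest precondition fails.
Answer: invalid


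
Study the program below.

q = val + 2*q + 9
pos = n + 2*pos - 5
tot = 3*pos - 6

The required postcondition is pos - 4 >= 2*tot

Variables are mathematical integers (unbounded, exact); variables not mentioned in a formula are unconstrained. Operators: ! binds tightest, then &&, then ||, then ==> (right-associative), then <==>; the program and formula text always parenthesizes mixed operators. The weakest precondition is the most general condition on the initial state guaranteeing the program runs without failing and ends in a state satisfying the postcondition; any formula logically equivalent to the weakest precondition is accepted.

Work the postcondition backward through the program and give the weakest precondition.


Working backward. After the program, the postcondition pos - 4 >= 2*tot must hold; in canonical form it is pos >= 2*tot + 4.
Before tot := 3*pos - 6: 5*pos <= 8
Before pos := n + 2*pos - 5: 5*n + 10*pos <= 33
Before q := val + 2*q + 9: 5*n + 10*pos <= 33
Answer: WP = 5*n + 10*pos <= 33


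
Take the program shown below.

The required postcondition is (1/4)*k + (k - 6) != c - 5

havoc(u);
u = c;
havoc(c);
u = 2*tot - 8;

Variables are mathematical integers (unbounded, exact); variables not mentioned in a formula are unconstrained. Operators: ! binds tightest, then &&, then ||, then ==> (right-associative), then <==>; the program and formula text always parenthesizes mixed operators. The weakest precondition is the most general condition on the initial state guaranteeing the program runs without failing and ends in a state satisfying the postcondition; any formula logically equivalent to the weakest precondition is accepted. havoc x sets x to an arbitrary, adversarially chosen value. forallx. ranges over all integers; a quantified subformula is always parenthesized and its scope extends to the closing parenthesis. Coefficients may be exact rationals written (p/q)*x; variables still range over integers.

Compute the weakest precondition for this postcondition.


Working backward. After the program, the postcondition (1/4)*k + (k - 6) != c - 5 must hold; in canonical form it is (5/4)*k != c + 1.
Before u := 2*tot - 8: (5/4)*k != c + 1
Before havoc c: forall c_1. (5/4)*k != c_1 + 1
Before u := c: forall c_1. (5/4)*k != c_1 + 1
Before havoc u: forall c_1. (5/4)*k != c_1 + 1
Answer: WP = forall c_1. (5/4)*k != c_1 + 1


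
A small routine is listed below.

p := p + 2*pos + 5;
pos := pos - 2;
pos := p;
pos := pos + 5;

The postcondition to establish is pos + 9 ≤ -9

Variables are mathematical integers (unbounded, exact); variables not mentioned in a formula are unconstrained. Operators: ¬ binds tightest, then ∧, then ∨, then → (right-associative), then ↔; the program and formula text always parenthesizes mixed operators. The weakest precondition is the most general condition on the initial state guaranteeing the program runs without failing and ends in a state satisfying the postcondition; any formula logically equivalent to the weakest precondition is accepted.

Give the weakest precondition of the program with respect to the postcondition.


Working backward. After the program, the postcondition pos + 9 ≤ -9 must hold; in canonical form it is pos ≤ -18.
Before pos := pos + 5: pos ≤ -23
Before pos := p: p ≤ -23
Before pos := pos - 2: p ≤ -23
Before p := p + 2*pos + 5: p + 2*pos ≤ -28
Answer: WP = p + 2*pos ≤ -28


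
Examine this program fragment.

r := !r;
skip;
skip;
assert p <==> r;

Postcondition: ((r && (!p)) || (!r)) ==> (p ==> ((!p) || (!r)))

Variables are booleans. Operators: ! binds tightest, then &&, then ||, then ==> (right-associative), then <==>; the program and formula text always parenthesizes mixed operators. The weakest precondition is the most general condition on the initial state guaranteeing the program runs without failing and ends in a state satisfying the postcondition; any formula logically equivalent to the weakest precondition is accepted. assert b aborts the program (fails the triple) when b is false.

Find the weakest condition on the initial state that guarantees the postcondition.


Working backward. After the program, ((r && (!p)) || (!r)) ==> (p ==> ((!p) || (!r))) must hold.
Before assert p <==> r: (p <==> r) && (((r && (!p)) || (!r)) ==> (p ==> ((!p) || (!r))))
Before skip: (p <==> r) && (((r && (!p)) || (!r)) ==> (p ==> ((!p) || (!r))))
Before skip: (p <==> r) && (((r && (!p)) || (!r)) ==> (p ==> ((!p) || (!r))))
Before r := !r: (p <==> (!r)) && ((((!r) && (!p)) || r) ==> (p ==> ((!p) || r)))
Answer: WP = (p <==> (!r)) && ((((!r) && (!p)) || r) ==> (p ==> ((!p) || r)))


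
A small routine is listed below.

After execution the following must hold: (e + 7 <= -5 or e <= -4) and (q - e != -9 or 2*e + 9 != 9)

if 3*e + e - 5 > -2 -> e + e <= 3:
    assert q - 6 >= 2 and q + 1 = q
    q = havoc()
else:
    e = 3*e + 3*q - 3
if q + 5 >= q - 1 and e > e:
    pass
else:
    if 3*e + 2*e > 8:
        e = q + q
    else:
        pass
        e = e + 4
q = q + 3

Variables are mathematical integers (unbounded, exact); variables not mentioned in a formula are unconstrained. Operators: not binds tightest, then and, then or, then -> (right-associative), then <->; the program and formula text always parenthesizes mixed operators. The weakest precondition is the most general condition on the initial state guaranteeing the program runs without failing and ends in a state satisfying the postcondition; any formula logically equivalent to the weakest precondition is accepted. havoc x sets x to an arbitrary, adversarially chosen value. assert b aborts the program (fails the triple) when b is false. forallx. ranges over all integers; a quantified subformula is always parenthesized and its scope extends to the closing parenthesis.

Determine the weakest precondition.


Working backward. After the program, the postcondition (e + 7 <= -5 or e <= -4) and (q - e != -9 or 2*e + 9 != 9) must hold; in canonical form it is (e <= -12 or e <= -4) and (q != e - 9 or 2*e != 0).
Before q := q + 3: (e <= -12 or e <= -4) and (q != e - 12 or 2*e != 0)
Then branch requires (e <= -12 or e <= -4) and (q != e - 12 or 2*e != 0); else branch requires (5*e > 8 -> ((2*q <= -12 or 2*q <= -4) and (q != 12 or 4*q != 0))) and ((not (5*e > 8)) -> ((e <= -16 or e <= -8) and (q != e - 8 or 2*e != -8))).
Before the if: (5*e > 8 -> ((2*q <= -12 or 2*q <= -4) and (q != 12 or 4*q != 0))) and ((not (5*e > 8)) -> ((e <= -16 or e <= -8) and (q != e - 8 or 2*e != -8)))
Then branch requires false; else branch requires (15*e + 15*q > 23 -> ((2*q <= -12 or 2*q <= -4) and (q != 12 or 4*q != 0))) and ((not (15*e + 15*q > 23)) -> ((3*e + 3*q <= -13 or 3*e + 3*q <= -5) and (3*e + 2*q != 11 or 6*e + 6*q != -2))).
Before the if: (not (4*e > 3 -> 2*e <= 3)) and ((not (4*e > 3 -> 2*e <= 3)) -> ((15*e + 15*q > 23 -> ((2*q <= -12 or 2*q <= -4) and (q != 12 or 4*q != 0))) and ((not (15*e + 15*q > 23)) -> ((3*e + 3*q <= -13 or 3*e + 3*q <= -5) and (3*e + 2*q != 11 or 6*e + 6*q != -2)))))
Answer: WP = (not (4*e > 3 -> 2*e <= 3)) and ((not (4*e > 3 -> 2*e <= 3)) -> ((15*e + 15*q > 23 -> ((2*q <= -12 or 2*q <= -4) and (q != 12 or 4*q != 0))) and ((not (15*e + 15*q > 23)) -> ((3*e + 3*q <= -13 or 3*e + 3*q <= -5) and (3*e + 2*q != 11 or 6*e + 6*q != -2)))))


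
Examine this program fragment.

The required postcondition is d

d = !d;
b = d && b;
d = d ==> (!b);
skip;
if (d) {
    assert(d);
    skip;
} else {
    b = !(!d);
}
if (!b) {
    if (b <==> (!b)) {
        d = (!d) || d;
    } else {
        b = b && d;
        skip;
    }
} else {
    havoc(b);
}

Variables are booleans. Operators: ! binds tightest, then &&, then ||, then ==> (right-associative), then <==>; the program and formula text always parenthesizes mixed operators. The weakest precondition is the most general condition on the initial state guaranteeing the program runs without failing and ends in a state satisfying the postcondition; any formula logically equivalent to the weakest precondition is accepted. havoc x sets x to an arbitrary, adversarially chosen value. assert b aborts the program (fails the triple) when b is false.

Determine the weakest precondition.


Working backward. After the program, d must hold.
Then branch requires (!(b <==> (!b))) ==> d; else branch requires d.
Before the if: ((!b) ==> ((!(b <==> (!b))) ==> d)) && (b ==> d)
Then branch requires d && ((!b) ==> ((!(b <==> (!b))) ==> d)) && (b ==> d); else branch requires (!d) ==> ((!(d <==> (!d))) ==> d).
Before the if: (d ==> (d && ((!b) ==> ((!(b <==> (!b))) ==> d)) && (b ==> d))) && ((!d) ==> ((!d) ==> ((!(d <==> (!d))) ==> d)))
Before skip: (d ==> (d && ((!b) ==> ((!(b <==> (!b))) ==> d)) && (b ==> d))) && ((!d) ==> ((!d) ==> ((!(d <==> (!d))) ==> d)))
Before d := d ==> (!b): ((d ==> (!b)) ==> ((d ==> (!b)) && ((!b) ==> ((!(b <==> (!b))) ==> (d ==> (!b)))) && (b ==> (d ==> (!b))))) && ((!(d ==> (!b))) ==> ((!(d ==> (!b))) ==> ((!((d ==> (!b)) <==> (!(d ==> (!b))))) ==> (d ==> (!b)))))
Before b := d && b: ((d ==> (!(d && b))) ==> ((d ==> (!(d && b))) && ((!(d && b)) ==> ((!((d && b) <==> (!(d && b)))) ==> (d ==> (!(d && b))))) && ((d && b) ==> (d ==> (!(d && b)))))) && ((!(d ==> (!(d && b)))) ==> ((!(d ==> (!(d && b)))) ==> ((!((d ==> (!(d && b))) <==> (!(d ==> (!(d && b)))))) ==> (d ==> (!(d && b))))))
Before d := !d: (((!d) ==> (!((!d) && b))) ==> (((!d) ==> (!((!d) && b))) && ((!((!d) && b)) ==> ((!(((!d) && b) <==> (!((!d) && b)))) ==> ((!d) ==> (!((!d) && b))))) && (((!d) && b) ==> ((!d) ==> (!((!d) && b)))))) && ((!((!d) ==> (!((!d) && b)))) ==> ((!((!d) ==> (!((!d) && b)))) ==> ((!(((!d) ==> (!((!d) && b))) <==> (!((!d) ==> (!((!d) && b)))))) ==> ((!d) ==> (!((!d) && b))))))
Answer: WP = (((!d) ==> (!((!d) && b))) ==> (((!d) ==> (!((!d) && b))) && ((!((!d) && b)) ==> ((!(((!d) && b) <==> (!((!d) && b)))) ==> ((!d) ==> (!((!d) && b))))) && (((!d) && b) ==> ((!d) ==> (!((!d) && b)))))) && ((!((!d) ==> (!((!d) && b)))) ==> ((!((!d) ==> (!((!d) && b)))) ==> ((!(((!d) ==> (!((!d) && b))) <==> (!((!d) ==> (!((!d) && b)))))) ==> ((!d) ==> (!((!d) && b))))))


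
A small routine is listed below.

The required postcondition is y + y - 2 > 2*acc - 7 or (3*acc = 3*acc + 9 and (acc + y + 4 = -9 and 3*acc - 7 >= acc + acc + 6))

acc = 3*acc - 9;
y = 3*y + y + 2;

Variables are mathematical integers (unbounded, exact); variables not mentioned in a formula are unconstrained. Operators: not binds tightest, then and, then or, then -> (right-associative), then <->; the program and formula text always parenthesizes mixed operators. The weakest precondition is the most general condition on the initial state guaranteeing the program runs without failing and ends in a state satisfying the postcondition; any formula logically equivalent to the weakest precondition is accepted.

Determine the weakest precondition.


Working backward. After the program, the postcondition y + y - 2 > 2*acc - 7 or (3*acc = 3*acc + 9 and (acc + y + 4 = -9 and 3*acc - 7 >= acc + acc + 6)) must hold; in canonical form it is 2*y > 2*acc - 5.
Before y := 3*y + y + 2: 8*y > 2*acc - 9
Before acc := 3*acc - 9: 8*y > 6*acc - 27
Answer: WP = 8*y > 6*acc - 27


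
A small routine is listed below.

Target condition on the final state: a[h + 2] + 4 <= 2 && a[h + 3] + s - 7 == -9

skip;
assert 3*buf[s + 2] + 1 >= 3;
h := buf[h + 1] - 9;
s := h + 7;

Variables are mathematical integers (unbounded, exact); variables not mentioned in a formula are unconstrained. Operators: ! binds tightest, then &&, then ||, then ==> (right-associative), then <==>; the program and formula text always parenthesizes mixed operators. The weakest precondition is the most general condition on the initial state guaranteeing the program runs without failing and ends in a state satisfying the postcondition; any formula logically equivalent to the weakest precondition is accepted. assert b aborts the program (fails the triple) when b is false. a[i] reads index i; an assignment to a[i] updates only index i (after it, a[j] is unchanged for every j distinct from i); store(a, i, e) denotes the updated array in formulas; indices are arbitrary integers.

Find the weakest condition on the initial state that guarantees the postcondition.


Working backward. After the program, the postcondition a[h + 2] + 4 <= 2 && a[h + 3] + s - 7 == -9 must hold; in canonical form it is a[h + 2] <= -2 && a[h + 3] + s == -2.
Before s := h + 7: a[h + 2] <= -2 && a[h + 3] + h == -9
Before h := buf[h + 1] - 9: a[buf[h + 1] - 7] <= -2 && a[buf[h + 1] - 6] + buf[h + 1] == 0
Before assert 3*buf[s + 2] + 1 >= 3: 3*buf[s + 2] >= 2 && a[buf[h + 1] - 7] <= -2 && a[buf[h + 1] - 6] + buf[h + 1] == 0
Before skip: 3*buf[s + 2] >= 2 && a[buf[h + 1] - 7] <= -2 && a[buf[h + 1] - 6] + buf[h + 1] == 0
Answer: WP = 3*buf[s + 2] >= 2 && a[buf[h + 1] - 7] <= -2 && a[buf[h + 1] - 6] + buf[h + 1] == 0


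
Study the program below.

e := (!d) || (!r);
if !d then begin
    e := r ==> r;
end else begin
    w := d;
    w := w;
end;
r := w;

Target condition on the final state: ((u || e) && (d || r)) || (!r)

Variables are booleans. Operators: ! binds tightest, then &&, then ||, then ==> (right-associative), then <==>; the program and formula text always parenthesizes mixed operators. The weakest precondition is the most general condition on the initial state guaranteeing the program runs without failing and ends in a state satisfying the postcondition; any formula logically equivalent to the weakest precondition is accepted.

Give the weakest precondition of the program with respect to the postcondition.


Working backward. After the program, ((u || e) && (d || r)) || (!r) must hold.
Before r := w: ((u || e) && (d || w)) || (!w)
Then branch requires true; else branch requires ((u || e) && d) || (!d).
Before the if: d ==> (((u || e) && d) || (!d))
Before e := (!d) || (!r): d ==> (((u || (!d) || (!r)) && d) || (!d))
Answer: WP = d ==> (((u || (!d) || (!r)) && d) || (!d))


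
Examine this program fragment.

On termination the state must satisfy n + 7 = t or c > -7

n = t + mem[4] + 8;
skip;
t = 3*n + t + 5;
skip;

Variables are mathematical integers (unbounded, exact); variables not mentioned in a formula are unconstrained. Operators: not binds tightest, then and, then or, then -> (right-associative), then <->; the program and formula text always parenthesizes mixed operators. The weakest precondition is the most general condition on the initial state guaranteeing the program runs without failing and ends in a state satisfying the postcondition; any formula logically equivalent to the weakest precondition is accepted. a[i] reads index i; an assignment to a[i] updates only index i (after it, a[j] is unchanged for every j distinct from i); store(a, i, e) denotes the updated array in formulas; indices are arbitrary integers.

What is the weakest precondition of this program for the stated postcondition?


Working backward. After the program, the postcondition n + 7 = t or c > -7 must hold; in canonical form it is n = t - 7 or c > -7.
Before skip: n = t - 7 or c > -7
Before t := 3*n + t + 5: 2*n + t = 2 or c > -7
Before skip: 2*n + t = 2 or c > -7
Before n := t + mem[4] + 8: 2*mem[4] + 3*t = -14 or c > -7
Answer: WP = 2*mem[4] + 3*t = -14 or c > -7


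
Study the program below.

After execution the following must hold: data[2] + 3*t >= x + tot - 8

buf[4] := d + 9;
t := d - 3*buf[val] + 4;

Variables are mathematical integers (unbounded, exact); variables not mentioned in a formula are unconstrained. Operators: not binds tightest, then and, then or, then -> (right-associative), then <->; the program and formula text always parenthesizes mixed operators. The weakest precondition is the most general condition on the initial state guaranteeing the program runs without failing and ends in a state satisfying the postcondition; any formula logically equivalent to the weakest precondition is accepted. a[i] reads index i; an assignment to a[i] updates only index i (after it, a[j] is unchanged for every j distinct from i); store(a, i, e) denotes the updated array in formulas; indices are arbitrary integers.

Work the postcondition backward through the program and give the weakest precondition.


Working backward. After the program, the postcondition data[2] + 3*t >= x + tot - 8 must hold; in canonical form it is data[2] + 3*t >= tot + x - 8.
Before t := d - 3*buf[val] + 4: data[2] + 3*d >= 9*buf[val] + tot + x - 20
Before buf[4] := d + 9: data[2] + 3*d >= 9*store(buf, 4, d + 9)[val] + tot + x - 20
Answer: WP = data[2] + 3*d >= 9*store(buf, 4, d + 9)[val] + tot + x - 20


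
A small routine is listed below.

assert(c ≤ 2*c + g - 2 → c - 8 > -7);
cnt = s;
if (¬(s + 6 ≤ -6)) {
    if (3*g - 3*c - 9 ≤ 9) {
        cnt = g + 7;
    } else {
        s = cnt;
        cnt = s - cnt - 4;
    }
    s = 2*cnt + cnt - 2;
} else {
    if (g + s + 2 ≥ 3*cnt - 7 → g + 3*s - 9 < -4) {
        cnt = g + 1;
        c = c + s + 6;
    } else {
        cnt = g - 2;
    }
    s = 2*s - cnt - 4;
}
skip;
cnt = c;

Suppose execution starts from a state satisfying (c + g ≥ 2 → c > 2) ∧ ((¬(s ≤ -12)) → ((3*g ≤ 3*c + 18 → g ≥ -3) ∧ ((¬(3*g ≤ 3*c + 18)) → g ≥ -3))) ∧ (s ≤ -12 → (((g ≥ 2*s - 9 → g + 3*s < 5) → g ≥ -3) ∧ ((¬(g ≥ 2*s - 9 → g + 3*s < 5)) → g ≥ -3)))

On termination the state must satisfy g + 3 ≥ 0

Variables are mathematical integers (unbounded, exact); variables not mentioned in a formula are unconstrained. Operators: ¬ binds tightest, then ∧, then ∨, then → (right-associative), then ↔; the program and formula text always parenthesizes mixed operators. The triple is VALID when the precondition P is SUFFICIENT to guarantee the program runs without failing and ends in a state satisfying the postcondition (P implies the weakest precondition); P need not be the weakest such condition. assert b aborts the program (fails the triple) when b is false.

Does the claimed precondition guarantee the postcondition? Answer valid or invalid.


Working backward. After the program, the postcondition g + 3 ≥ 0 must hold; in canonical form it is g ≥ -3.
Before cnt := c: g ≥ -3
Before skip: g ≥ -3
Then branch requires (3*g ≤ 3*c + 18 → g ≥ -3) ∧ ((¬(3*g ≤ 3*c + 18)) → g ≥ -3); else branch requires ((g + s ≥ 3*cnt - 9 → g + 3*s < 5) → g ≥ -3) ∧ ((¬(g + s ≥ 3*cnt - 9 → g + 3*s < 5)) → g ≥ -3).
Before the if: ((¬(s ≤ -12)) → ((3*g ≤ 3*c + 18 → g ≥ -3) ∧ ((¬(3*g ≤ 3*c + 18)) → g ≥ -3))) ∧ (s ≤ -12 → (((g + s ≥ 3*cnt - 9 → g + 3*s < 5) → g ≥ -3) ∧ ((¬(g + s ≥ 3*cnt - 9 → g + 3*s < 5)) → g ≥ -3)))
Before cnt := s: ((¬(s ≤ -12)) → ((3*g ≤ 3*c + 18 → g ≥ -3) ∧ ((¬(3*g ≤ 3*c + 18)) → g ≥ -3))) ∧ (s ≤ -12 → (((g ≥ 2*s - 9 → g + 3*s < 5) → g ≥ -3) ∧ ((¬(g ≥ 2*s - 9 → g + 3*s < 5)) → g ≥ -3)))
Before assert c ≤ 2*c + g - 2 → c - 8 > -7: (c + g ≥ 2 → c > 1) ∧ ((¬(s ≤ -12)) → ((3*g ≤ 3*c + 18 → g ≥ -3) ∧ ((¬(3*g ≤ 3*c + 18)) → g ≥ -3))) ∧ (s ≤ -12 → (((g ≥ 2*s - 9 → g + 3*s < 5) → g ≥ -3) ∧ ((¬(g ≥ 2*s - 9 → g + 3*s < 5)) → g ≥ -3)))
The weakest precondition is (c + g ≥ 2 → c > 1) ∧ ((¬(s ≤ -12)) → ((3*g ≤ 3*c + 18 → g ≥ -3) ∧ ((¬(3*g ≤ 3*c + 18)) → g ≥ -3))) ∧ (s ≤ -12 → (((g ≥ 2*s - 9 → g + 3*s < 5) → g ≥ -3) ∧ ((¬(g ≥ 2*s - 9 → g + 3*s < 5)) → g ≥ -3))).
Check whether (c + g ≥ 2 → c > 2) ∧ ((¬(s ≤ -12)) → ((3*g ≤ 3*c + 18 → g ≥ -3) ∧ ((¬(3*g ≤ 3*c + 18)) → g ≥ -3))) ∧ (s ≤ -12 → (((g ≥ 2*s - 9 → g + 3*s < 5) → g ≥ -3) ∧ ((¬(g ≥ 2*s - 9 → g + 3*s < 5)) → g ≥ -3))) implies it.
Every state satisfying the precondition satisfies the weakest precondition: the implication holds.
Answer: valid


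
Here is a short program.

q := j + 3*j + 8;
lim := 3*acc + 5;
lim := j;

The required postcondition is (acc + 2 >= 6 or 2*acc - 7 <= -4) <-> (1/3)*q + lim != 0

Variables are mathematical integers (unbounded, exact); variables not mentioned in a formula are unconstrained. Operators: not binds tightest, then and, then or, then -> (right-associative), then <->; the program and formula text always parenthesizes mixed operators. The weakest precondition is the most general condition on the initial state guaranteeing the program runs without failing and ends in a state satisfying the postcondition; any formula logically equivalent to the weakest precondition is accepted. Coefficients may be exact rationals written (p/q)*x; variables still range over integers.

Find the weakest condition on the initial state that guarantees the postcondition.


Working backward. After the program, the postcondition (acc + 2 >= 6 or 2*acc - 7 <= -4) <-> (1/3)*q + lim != 0 must hold; in canonical form it is (acc >= 4 or 2*acc <= 3) <-> lim + (1/3)*q != 0.
Before lim := j: (acc >= 4 or 2*acc <= 3) <-> j + (1/3)*q != 0
Before lim := 3*acc + 5: (acc >= 4 or 2*acc <= 3) <-> j + (1/3)*q != 0
Before q := j + 3*j + 8: (acc >= 4 or 2*acc <= 3) <-> (7/3)*j != -8/3
Answer: WP = (acc >= 4 or 2*acc <= 3) <-> (7/3)*j != -8/3


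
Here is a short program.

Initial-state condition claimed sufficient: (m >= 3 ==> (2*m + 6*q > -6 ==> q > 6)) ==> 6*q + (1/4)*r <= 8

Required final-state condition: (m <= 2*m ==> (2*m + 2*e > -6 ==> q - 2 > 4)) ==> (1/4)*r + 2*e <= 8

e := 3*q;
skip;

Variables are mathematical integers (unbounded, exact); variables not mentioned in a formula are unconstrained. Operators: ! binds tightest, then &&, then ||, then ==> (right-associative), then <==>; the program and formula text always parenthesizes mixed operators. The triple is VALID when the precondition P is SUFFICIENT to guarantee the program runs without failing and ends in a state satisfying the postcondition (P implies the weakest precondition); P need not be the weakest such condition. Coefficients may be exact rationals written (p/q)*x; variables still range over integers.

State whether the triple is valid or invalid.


Working backward. After the program, the postcondition (m <= 2*m ==> (2*m + 2*e > -6 ==> q - 2 > 4)) ==> (1/4)*r + 2*e <= 8 must hold; in canonical form it is (m >= 0 ==> (2*e + 2*m > -6 ==> q > 6)) ==> 2*e + (1/4)*r <= 8.
Before skip: (m >= 0 ==> (2*e + 2*m > -6 ==> q > 6)) ==> 2*e + (1/4)*r <= 8
Before e := 3*q: (m >= 0 ==> (2*m + 6*q > -6 ==> q > 6)) ==> 6*q + (1/4)*r <= 8
The weakest precondition is (m >= 0 ==> (2*m + 6*q > -6 ==> q > 6)) ==> 6*q + (1/4)*r <= 8.
Check whether (m >= 3 ==> (2*m + 6*q > -6 ==> q > 6)) ==> 6*q + (1/4)*r <= 8 implies it.
Every state satisfying the precondition satisfies the weakest precondition: the implication holds.
Answer: valid


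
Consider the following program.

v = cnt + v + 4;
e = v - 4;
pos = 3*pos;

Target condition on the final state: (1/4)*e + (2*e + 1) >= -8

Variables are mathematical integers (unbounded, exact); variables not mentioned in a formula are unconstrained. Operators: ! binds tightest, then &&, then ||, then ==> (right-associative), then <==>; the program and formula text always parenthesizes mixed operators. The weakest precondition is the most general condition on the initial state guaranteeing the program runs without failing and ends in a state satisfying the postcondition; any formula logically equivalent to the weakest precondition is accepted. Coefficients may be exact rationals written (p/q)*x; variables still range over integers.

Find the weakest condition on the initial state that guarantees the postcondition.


Working backward. After the program, the postcondition (1/4)*e + (2*e + 1) >= -8 must hold; in canonical form it is (9/4)*e >= -9.
Before pos := 3*pos: (9/4)*e >= -9
Before e := v - 4: (9/4)*v >= 0
Before v := cnt + v + 4: (9/4)*cnt + (9/4)*v >= -9
Answer: WP = (9/4)*cnt + (9/4)*v >= -9


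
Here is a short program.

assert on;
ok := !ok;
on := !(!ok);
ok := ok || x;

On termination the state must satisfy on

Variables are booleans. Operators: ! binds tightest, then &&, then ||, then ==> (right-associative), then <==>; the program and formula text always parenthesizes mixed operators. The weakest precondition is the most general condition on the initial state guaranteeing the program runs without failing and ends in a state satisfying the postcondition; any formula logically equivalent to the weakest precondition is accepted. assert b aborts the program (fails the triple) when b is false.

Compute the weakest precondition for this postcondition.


Working backward. After the program, on must hold.
Before ok := ok || x: on
Before on := !(!ok): ok
Before ok := !ok: !ok
Before assert on: on && (!ok)
Answer: WP = on && (!ok)


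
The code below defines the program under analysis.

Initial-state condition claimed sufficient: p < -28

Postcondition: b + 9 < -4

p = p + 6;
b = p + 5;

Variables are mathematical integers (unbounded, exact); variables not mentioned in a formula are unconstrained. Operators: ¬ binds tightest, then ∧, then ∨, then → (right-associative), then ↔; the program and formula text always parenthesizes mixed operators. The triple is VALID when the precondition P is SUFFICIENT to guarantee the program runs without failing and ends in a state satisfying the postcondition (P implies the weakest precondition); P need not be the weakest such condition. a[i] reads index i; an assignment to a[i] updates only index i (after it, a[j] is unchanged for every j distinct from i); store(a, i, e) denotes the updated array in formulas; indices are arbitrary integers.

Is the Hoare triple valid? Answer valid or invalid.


Working backward. After the program, the postcondition b + 9 < -4 must hold; in canonical form it is b < -13.
Before b := p + 5: p < -18
Before p := p + 6: p < -24
The weakest precondition is p < -24.
Check whether p < -28 implies it.
Every state satisfying the precondition satisfies the weakest precondition: the implication holds.
Answer: valid


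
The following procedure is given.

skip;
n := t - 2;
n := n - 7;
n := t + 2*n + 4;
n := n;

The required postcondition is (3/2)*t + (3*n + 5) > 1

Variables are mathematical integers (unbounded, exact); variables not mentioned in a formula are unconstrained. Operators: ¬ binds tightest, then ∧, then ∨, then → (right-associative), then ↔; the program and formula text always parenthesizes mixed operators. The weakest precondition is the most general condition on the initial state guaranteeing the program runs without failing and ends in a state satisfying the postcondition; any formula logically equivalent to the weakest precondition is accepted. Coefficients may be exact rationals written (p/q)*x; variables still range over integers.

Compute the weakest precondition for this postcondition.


Working backward. After the program, the postcondition (3/2)*t + (3*n + 5) > 1 must hold; in canonical form it is 3*n + (3/2)*t > -4.
Before n := n: 3*n + (3/2)*t > -4
Before n := t + 2*n + 4: 6*n + (9/2)*t > -16
Before n := n - 7: 6*n + (9/2)*t > 26
Before n := t - 2: (21/2)*t > 38
Before skip: (21/2)*t > 38
Answer: WP = (21/2)*t > 38


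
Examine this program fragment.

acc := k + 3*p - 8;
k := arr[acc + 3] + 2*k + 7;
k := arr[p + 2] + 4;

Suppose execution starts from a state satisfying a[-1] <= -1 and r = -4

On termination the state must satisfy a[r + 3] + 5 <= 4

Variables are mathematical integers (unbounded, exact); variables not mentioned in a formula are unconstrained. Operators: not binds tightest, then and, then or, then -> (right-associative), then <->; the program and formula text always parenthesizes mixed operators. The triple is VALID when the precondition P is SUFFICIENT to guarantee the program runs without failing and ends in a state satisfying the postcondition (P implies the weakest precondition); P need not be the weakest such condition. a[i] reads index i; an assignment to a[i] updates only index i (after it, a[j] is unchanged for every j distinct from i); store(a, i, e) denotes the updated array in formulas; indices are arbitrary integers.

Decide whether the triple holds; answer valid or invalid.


Working backward. After the program, the postcondition a[r + 3] + 5 <= 4 must hold; in canonical form it is a[r + 3] <= -1.
Before k := arr[p + 2] + 4: a[r + 3] <= -1
Before k := arr[acc + 3] + 2*k + 7: a[r + 3] <= -1
Before acc := k + 3*p - 8: a[r + 3] <= -1
The weakest precondition is a[r + 3] <= -1.
Check whether a[-1] <= -1 and r = -4 implies it.
Every state satisfying the precondition satisfies the weakest precondition: the implication holds.
Answer: valid


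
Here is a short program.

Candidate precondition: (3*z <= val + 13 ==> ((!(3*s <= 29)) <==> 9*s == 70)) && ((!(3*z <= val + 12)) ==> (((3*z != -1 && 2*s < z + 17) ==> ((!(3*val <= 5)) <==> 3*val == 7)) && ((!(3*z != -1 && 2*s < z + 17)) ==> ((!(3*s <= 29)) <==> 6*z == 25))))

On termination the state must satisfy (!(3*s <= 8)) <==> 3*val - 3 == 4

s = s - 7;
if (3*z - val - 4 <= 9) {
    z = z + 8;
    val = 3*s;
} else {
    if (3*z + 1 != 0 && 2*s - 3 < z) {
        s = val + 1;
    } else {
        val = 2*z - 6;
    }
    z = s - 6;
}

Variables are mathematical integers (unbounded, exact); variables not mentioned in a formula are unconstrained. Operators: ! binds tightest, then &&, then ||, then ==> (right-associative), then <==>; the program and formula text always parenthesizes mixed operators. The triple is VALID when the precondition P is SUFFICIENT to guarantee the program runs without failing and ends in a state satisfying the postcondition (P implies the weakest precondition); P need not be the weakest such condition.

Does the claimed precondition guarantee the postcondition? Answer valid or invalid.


Working backward. After the program, the postcondition (!(3*s <= 8)) <==> 3*val - 3 == 4 must hold; in canonical form it is (!(3*s <= 8)) <==> 3*val == 7.
Then branch requires (!(3*s <= 8)) <==> 9*s == 7; else branch requires ((3*z != -1 && 2*s < z + 3) ==> ((!(3*val <= 5)) <==> 3*val == 7)) && ((!(3*z != -1 && 2*s < z + 3)) ==> ((!(3*s <= 8)) <==> 6*z == 25)).
Before the if: (3*z <= val + 13 ==> ((!(3*s <= 8)) <==> 9*s == 7)) && ((!(3*z <= val + 13)) ==> (((3*z != -1 && 2*s < z + 3) ==> ((!(3*val <= 5)) <==> 3*val == 7)) && ((!(3*z != -1 && 2*s < z + 3)) ==> ((!(3*s <= 8)) <==> 6*z == 25))))
Before s := s - 7: (3*z <= val + 13 ==> ((!(3*s <= 29)) <==> 9*s == 70)) && ((!(3*z <= val + 13)) ==> (((3*z != -1 && 2*s < z + 17) ==> ((!(3*val <= 5)) <==> 3*val == 7)) && ((!(3*z != -1 && 2*s < z + 17)) ==> ((!(3*s <= 29)) <==> 6*z == 25))))
The weakest precondition is (3*z <= val + 13 ==> ((!(3*s <= 29)) <==> 9*s == 70)) && ((!(3*z <= val + 13)) ==> (((3*z != -1 && 2*s < z + 17) ==> ((!(3*val <= 5)) <==> 3*val == 7)) && ((!(3*z != -1 && 2*s < z + 17)) ==> ((!(3*s <= 29)) <==> 6*z == 25)))).
Check whether (3*z <= val + 13 ==> ((!(3*s <= 29)) <==> 9*s == 70)) && ((!(3*z <= val + 12)) ==> (((3*z != -1 && 2*s < z + 17) ==> ((!(3*val <= 5)) <==> 3*val == 7)) && ((!(3*z != -1 && 2*s < z + 17)) ==> ((!(3*s <= 29)) <==> 6*z == 25)))) implies it.
Every state satisfying the precondition satisfies the weakest precondition: the implication holds.
Answer: valid


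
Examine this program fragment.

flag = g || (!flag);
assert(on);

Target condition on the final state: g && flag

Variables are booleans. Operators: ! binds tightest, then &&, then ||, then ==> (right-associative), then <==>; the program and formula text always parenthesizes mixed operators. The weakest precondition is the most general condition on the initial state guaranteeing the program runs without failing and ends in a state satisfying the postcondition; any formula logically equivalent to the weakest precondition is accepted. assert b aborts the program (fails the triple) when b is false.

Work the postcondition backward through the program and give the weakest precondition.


Working backward. After the program, g && flag must hold.
Before assert on: on && g && flag
Before flag := g || (!flag): on && g && (g || (!flag))
Answer: WP = on && g && (g || (!flag))


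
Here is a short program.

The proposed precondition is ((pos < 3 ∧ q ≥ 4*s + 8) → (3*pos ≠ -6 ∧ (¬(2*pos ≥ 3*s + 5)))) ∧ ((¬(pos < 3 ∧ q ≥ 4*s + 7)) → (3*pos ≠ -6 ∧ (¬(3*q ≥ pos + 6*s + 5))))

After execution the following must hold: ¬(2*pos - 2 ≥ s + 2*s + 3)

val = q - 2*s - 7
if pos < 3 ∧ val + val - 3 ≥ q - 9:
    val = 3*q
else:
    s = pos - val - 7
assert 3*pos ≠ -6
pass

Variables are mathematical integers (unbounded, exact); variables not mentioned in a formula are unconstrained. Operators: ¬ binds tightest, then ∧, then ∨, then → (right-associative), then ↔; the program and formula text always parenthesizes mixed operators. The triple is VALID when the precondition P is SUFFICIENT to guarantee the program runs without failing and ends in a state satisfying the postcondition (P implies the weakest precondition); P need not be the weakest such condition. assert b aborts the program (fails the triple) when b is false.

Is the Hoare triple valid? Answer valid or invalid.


Working backward. After the program, the postcondition ¬(2*pos - 2 ≥ s + 2*s + 3) must hold; in canonical form it is ¬(2*pos ≥ 3*s + 5).
Before skip: ¬(2*pos ≥ 3*s + 5)
Before assert 3*pos ≠ -6: 3*pos ≠ -6 ∧ (¬(2*pos ≥ 3*s + 5))
Then branch requires 3*pos ≠ -6 ∧ (¬(2*pos ≥ 3*s + 5)); else branch requires 3*pos ≠ -6 ∧ (¬(3*val ≥ pos - 16)).
Before the if: ((pos < 3 ∧ 2*val ≥ q - 6) → (3*pos ≠ -6 ∧ (¬(2*pos ≥ 3*s + 5)))) ∧ ((¬(pos < 3 ∧ 2*val ≥ q - 6)) → (3*pos ≠ -6 ∧ (¬(3*val ≥ pos - 16))))
Before val := q - 2*s - 7: ((pos < 3 ∧ q ≥ 4*s + 8) → (3*pos ≠ -6 ∧ (¬(2*pos ≥ 3*s + 5)))) ∧ ((¬(pos < 3 ∧ q ≥ 4*s + 8)) → (3*pos ≠ -6 ∧ (¬(3*q ≥ pos + 6*s + 5))))
The weakest precondition is ((pos < 3 ∧ q ≥ 4*s + 8) → (3*pos ≠ -6 ∧ (¬(2*pos ≥ 3*s + 5)))) ∧ ((¬(pos < 3 ∧ q ≥ 4*s + 8)) → (3*pos ≠ -6 ∧ (¬(3*q ≥ pos + 6*s + 5)))).
Check whether ((pos < 3 ∧ q ≥ 4*s + 8) → (3*pos ≠ -6 ∧ (¬(2*pos ≥ 3*s + 5)))) ∧ ((¬(pos < 3 ∧ q ≥ 4*s + 7)) → (3*pos ≠ -6 ∧ (¬(3*q ≥ pos + 6*s + 5)))) implies it.
Countermodel: at the initial state pos = -3, q = 7, s = 0, the precondition holds but the weakest precondition fails.
Answer: invalid


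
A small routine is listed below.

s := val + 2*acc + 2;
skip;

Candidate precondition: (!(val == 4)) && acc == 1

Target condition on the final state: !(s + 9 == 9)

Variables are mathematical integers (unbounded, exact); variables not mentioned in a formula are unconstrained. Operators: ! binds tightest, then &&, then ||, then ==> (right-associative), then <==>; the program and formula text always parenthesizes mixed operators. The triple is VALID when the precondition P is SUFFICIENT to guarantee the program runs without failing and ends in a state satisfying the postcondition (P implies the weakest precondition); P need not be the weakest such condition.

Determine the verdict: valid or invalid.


Working backward. After the program, the postcondition !(s + 9 == 9) must hold; in canonical form it is !(s == 0).
Before skip: !(s == 0)
Before s := val + 2*acc + 2: !(2*acc + val == -2)
The weakest precondition is !(2*acc + val == -2).
Check whether (!(val == 4)) && acc == 1 implies it.
Countermodel: at the initial state acc = 1, val = -4, the precondition holds but the weakest precondition fails.
Answer: invalid


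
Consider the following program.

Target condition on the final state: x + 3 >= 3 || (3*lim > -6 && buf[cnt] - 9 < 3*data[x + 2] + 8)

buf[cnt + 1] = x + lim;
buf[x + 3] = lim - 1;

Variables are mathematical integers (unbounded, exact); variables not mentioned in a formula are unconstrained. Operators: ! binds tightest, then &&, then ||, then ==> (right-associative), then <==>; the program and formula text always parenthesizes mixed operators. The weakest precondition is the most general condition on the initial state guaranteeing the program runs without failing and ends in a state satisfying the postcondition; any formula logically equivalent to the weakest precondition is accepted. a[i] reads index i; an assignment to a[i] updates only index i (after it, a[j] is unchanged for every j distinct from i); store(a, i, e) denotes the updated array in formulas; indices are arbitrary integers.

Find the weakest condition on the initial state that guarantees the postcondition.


Working backward. After the program, the postcondition x + 3 >= 3 || (3*lim > -6 && buf[cnt] - 9 < 3*data[x + 2] + 8) must hold; in canonical form it is x >= 0 || (3*lim > -6 && buf[cnt] < 3*data[x + 2] + 17).
Before buf[x + 3] := lim - 1: x >= 0 || (3*lim > -6 && store(buf, x + 3, lim - 1)[cnt] < 3*data[x + 2] + 17)
Before buf[cnt + 1] := x + lim: x >= 0 || (3*lim > -6 && store(store(buf, cnt + 1, lim + x), x + 3, lim - 1)[cnt] < 3*data[x + 2] + 17)
Answer: WP = x >= 0 || (3*lim > -6 && store(store(buf, cnt + 1, lim + x), x + 3, lim - 1)[cnt] < 3*data[x + 2] + 17)
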